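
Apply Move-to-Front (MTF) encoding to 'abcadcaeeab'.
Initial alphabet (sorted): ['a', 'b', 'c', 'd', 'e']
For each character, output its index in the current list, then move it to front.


MTF encoding:
'a': index 0 in ['a', 'b', 'c', 'd', 'e'] -> ['a', 'b', 'c', 'd', 'e']
'b': index 1 in ['a', 'b', 'c', 'd', 'e'] -> ['b', 'a', 'c', 'd', 'e']
'c': index 2 in ['b', 'a', 'c', 'd', 'e'] -> ['c', 'b', 'a', 'd', 'e']
'a': index 2 in ['c', 'b', 'a', 'd', 'e'] -> ['a', 'c', 'b', 'd', 'e']
'd': index 3 in ['a', 'c', 'b', 'd', 'e'] -> ['d', 'a', 'c', 'b', 'e']
'c': index 2 in ['d', 'a', 'c', 'b', 'e'] -> ['c', 'd', 'a', 'b', 'e']
'a': index 2 in ['c', 'd', 'a', 'b', 'e'] -> ['a', 'c', 'd', 'b', 'e']
'e': index 4 in ['a', 'c', 'd', 'b', 'e'] -> ['e', 'a', 'c', 'd', 'b']
'e': index 0 in ['e', 'a', 'c', 'd', 'b'] -> ['e', 'a', 'c', 'd', 'b']
'a': index 1 in ['e', 'a', 'c', 'd', 'b'] -> ['a', 'e', 'c', 'd', 'b']
'b': index 4 in ['a', 'e', 'c', 'd', 'b'] -> ['b', 'a', 'e', 'c', 'd']


Output: [0, 1, 2, 2, 3, 2, 2, 4, 0, 1, 4]


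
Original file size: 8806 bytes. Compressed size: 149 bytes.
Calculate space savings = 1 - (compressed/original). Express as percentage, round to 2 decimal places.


ratio = compressed/original = 149/8806 = 0.01692
savings = 1 - ratio = 1 - 0.01692 = 0.98308
as a percentage: 0.98308 * 100 = 98.31%

Space savings = 1 - 149/8806 = 98.31%


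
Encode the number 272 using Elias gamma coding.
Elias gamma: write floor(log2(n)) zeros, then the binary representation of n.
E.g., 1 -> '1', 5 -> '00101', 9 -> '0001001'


num_bits = floor(log2(272)) + 1 = 9
leading_zeros = num_bits - 1 = 8
binary(272) = 100010000

Elias gamma(272) = '00000000' + '100010000' = 00000000100010000 (17 bits)


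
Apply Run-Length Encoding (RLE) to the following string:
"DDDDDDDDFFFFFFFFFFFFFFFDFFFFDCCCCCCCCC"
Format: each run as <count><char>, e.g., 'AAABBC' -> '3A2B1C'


Scanning runs left to right:
  i=0: run of 'D' x 8 -> '8D'
  i=8: run of 'F' x 15 -> '15F'
  i=23: run of 'D' x 1 -> '1D'
  i=24: run of 'F' x 4 -> '4F'
  i=28: run of 'D' x 1 -> '1D'
  i=29: run of 'C' x 9 -> '9C'

RLE = 8D15F1D4F1D9C


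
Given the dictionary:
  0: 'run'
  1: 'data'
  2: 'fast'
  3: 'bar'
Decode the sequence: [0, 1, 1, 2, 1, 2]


Look up each index in the dictionary:
  0 -> 'run'
  1 -> 'data'
  1 -> 'data'
  2 -> 'fast'
  1 -> 'data'
  2 -> 'fast'

Decoded: "run data data fast data fast"


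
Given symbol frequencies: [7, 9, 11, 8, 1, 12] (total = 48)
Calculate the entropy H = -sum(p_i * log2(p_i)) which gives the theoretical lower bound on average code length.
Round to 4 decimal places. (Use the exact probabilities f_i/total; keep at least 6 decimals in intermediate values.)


Per-symbol terms -p_i * log2(p_i) with p_i = f_i/48:
  p = 7/48 = 0.145833: log2(p) = -2.777608, -p*log2(p) = 0.405068
  p = 9/48 = 0.187500: log2(p) = -2.415037, -p*log2(p) = 0.452820
  p = 11/48 = 0.229167: log2(p) = -2.125531, -p*log2(p) = 0.487101
  p = 8/48 = 0.166667: log2(p) = -2.584963, -p*log2(p) = 0.430827
  p = 1/48 = 0.020833: log2(p) = -5.584963, -p*log2(p) = 0.116353
  p = 12/48 = 0.250000: log2(p) = -2.000000, -p*log2(p) = 0.500000
H = 0.405068 + 0.452820 + 0.487101 + 0.430827 + 0.116353 + 0.500000 = 2.392169

H = 2.3922 bits/symbol


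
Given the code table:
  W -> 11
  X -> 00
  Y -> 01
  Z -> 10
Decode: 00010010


Decoding:
00 -> X
01 -> Y
00 -> X
10 -> Z


Result: XYXZ


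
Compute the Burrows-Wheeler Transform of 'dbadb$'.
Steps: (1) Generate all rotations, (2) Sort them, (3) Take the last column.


Rotations (sorted):
  0: $dbadb -> last char: b
  1: adb$db -> last char: b
  2: b$dbad -> last char: d
  3: badb$d -> last char: d
  4: db$dba -> last char: a
  5: dbadb$ -> last char: $


BWT = bbdda$


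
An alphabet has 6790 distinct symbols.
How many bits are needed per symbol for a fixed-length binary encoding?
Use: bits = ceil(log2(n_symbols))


log2(6790) = 12.7292
Bracket: 2^12 = 4096 < 6790 <= 2^13 = 8192
So ceil(log2(6790)) = 13

bits = ceil(log2(6790)) = ceil(12.7292) = 13 bits


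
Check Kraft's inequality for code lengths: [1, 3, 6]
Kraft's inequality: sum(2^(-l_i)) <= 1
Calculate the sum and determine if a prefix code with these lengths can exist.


Sum = 2^(-1) + 2^(-3) + 2^(-6)
    = 0.5 + 0.125 + 0.015625
    = 41/64 = 0.640625
Since 0.640625 <= 1, Kraft's inequality IS satisfied.
A prefix code with these lengths CAN exist.

Kraft sum = 0.640625. Satisfied.


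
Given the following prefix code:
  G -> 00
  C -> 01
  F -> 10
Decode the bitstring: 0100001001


Decoding step by step:
Bits 01 -> C
Bits 00 -> G
Bits 00 -> G
Bits 10 -> F
Bits 01 -> C


Decoded message: CGGFC


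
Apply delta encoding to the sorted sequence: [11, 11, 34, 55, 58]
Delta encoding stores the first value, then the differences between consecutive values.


First value: 11
Deltas:
  11 - 11 = 0
  34 - 11 = 23
  55 - 34 = 21
  58 - 55 = 3


Delta encoded: [11, 0, 23, 21, 3]


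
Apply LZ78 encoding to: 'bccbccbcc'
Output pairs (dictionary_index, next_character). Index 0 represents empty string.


LZ78 encoding steps:
Dictionary: {0: ''}
Step 1: w='' (idx 0), next='b' -> output (0, 'b'), add 'b' as idx 1
Step 2: w='' (idx 0), next='c' -> output (0, 'c'), add 'c' as idx 2
Step 3: w='c' (idx 2), next='b' -> output (2, 'b'), add 'cb' as idx 3
Step 4: w='c' (idx 2), next='c' -> output (2, 'c'), add 'cc' as idx 4
Step 5: w='b' (idx 1), next='c' -> output (1, 'c'), add 'bc' as idx 5
Step 6: w='c' (idx 2), end of input -> output (2, '')


Encoded: [(0, 'b'), (0, 'c'), (2, 'b'), (2, 'c'), (1, 'c'), (2, '')]


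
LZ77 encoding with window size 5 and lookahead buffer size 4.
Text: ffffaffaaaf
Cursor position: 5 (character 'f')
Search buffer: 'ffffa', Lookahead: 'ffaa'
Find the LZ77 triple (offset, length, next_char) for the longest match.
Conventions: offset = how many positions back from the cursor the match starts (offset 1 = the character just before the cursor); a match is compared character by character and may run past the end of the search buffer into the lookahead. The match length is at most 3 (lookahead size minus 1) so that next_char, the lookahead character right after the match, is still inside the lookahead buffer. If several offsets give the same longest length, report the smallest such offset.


Try each offset into the search buffer:
  offset=1 (pos 4, char 'a'): match length 0
  offset=2 (pos 3, char 'f'): match length 1
  offset=3 (pos 2, char 'f'): match length 3
  offset=4 (pos 1, char 'f'): match length 2
  offset=5 (pos 0, char 'f'): match length 2
Longest match has length 3 at offset 3.
next_char = character at position 5 + 3 = 8 -> 'a'

Best match: offset=3, length=3 (matching 'ffa' starting at position 2)
LZ77 triple: (3, 3, 'a')


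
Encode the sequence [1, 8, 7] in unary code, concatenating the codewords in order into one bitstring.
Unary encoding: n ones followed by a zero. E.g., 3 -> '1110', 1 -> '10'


Encode each number as n ones followed by a terminating 0:
  1 -> 10 (2 bits)
  8 -> 111111110 (9 bits)
  7 -> 11111110 (8 bits)
Total length = 2 + 9 + 8 = 19 bits.

Unary([1, 8, 7]) = 1011111111011111110 (19 bits)


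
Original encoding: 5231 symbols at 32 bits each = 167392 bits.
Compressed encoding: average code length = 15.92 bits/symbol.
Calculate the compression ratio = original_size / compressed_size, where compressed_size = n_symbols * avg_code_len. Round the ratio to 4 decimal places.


original_size = n_symbols * orig_bits = 5231 * 32 = 167392 bits
compressed_size = n_symbols * avg_code_len = 5231 * 15.92 = 83277.52 bits
ratio = original_size / compressed_size = 167392 / 83277.52 = 2.0101

Compression ratio = 2.0101


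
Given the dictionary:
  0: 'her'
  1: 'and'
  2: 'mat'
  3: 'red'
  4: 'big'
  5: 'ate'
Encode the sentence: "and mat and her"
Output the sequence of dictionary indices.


Look up each word in the dictionary:
  'and' -> 1
  'mat' -> 2
  'and' -> 1
  'her' -> 0

Encoded: [1, 2, 1, 0]


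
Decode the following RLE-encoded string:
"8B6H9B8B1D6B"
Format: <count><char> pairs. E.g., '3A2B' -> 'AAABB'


Expanding each <count><char> pair:
  8B -> 'BBBBBBBB'
  6H -> 'HHHHHH'
  9B -> 'BBBBBBBBB'
  8B -> 'BBBBBBBB'
  1D -> 'D'
  6B -> 'BBBBBB'

Decoded = BBBBBBBBHHHHHHBBBBBBBBBBBBBBBBBDBBBBBB


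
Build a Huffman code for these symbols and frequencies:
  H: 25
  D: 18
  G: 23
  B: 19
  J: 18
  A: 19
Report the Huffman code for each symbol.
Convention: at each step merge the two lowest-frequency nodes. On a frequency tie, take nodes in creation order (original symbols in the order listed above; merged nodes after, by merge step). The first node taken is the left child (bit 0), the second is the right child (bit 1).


Huffman tree construction:
Step 1: Merge D(18) + J(18) = 36
Step 2: Merge B(19) + A(19) = 38
Step 3: Merge G(23) + H(25) = 48
Step 4: Merge (D+J)(36) + (B+A)(38) = 74
Step 5: Merge (G+H)(48) + ((D+J)+(B+A))(74) = 122
Read each symbol's code off the tree from the root (left child = 0, right child = 1).

Codes:
  H: 01 (length 2)
  D: 100 (length 3)
  G: 00 (length 2)
  B: 110 (length 3)
  J: 101 (length 3)
  A: 111 (length 3)
Average code length: 318/122 = 2.6066 bits/symbol


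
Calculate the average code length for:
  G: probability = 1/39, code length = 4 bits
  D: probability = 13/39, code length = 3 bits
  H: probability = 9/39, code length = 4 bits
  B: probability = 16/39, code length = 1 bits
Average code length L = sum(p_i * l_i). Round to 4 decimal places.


Weighted contributions p_i * l_i:
  G: (1/39) * 4 = 4/39
  D: (13/39) * 3 = 39/39
  H: (9/39) * 4 = 36/39
  B: (16/39) * 1 = 16/39
Sum = (4 + 39 + 36 + 16)/39 = 95/39

L = 95/39 = 2.4359 bits/symbol


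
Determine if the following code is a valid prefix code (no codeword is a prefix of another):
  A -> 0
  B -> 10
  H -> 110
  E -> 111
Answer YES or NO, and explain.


Checking each pair (does one codeword prefix another?):
  A='0' vs B='10': no prefix
  A='0' vs H='110': no prefix
  A='0' vs E='111': no prefix
  B='10' vs A='0': no prefix
  B='10' vs H='110': no prefix
  B='10' vs E='111': no prefix
  H='110' vs A='0': no prefix
  H='110' vs B='10': no prefix
  H='110' vs E='111': no prefix
  E='111' vs A='0': no prefix
  E='111' vs B='10': no prefix
  E='111' vs H='110': no prefix
No violation found over all pairs.

YES -- this is a valid prefix code. No codeword is a prefix of any other codeword.


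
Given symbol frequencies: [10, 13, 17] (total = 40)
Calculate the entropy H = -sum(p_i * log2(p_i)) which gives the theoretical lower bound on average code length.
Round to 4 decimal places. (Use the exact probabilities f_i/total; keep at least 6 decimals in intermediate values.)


Per-symbol terms -p_i * log2(p_i) with p_i = f_i/40:
  p = 10/40 = 0.250000: log2(p) = -2.000000, -p*log2(p) = 0.500000
  p = 13/40 = 0.325000: log2(p) = -1.621488, -p*log2(p) = 0.526984
  p = 17/40 = 0.425000: log2(p) = -1.234465, -p*log2(p) = 0.524648
H = 0.500000 + 0.526984 + 0.524648 = 1.551632

H = 1.5516 bits/symbol


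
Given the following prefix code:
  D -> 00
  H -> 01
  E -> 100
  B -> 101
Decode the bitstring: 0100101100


Decoding step by step:
Bits 01 -> H
Bits 00 -> D
Bits 101 -> B
Bits 100 -> E


Decoded message: HDBE


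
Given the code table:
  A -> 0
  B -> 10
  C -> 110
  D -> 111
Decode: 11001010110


Decoding:
110 -> C
0 -> A
10 -> B
10 -> B
110 -> C


Result: CABBC


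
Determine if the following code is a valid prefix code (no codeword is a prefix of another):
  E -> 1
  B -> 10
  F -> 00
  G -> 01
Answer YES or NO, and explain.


Checking each pair (does one codeword prefix another?):
  E='1' vs B='10': prefix -- VIOLATION

NO -- this is NOT a valid prefix code. E (1) is a prefix of B (10).


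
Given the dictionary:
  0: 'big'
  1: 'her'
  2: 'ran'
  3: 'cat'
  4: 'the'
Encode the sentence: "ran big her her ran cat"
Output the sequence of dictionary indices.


Look up each word in the dictionary:
  'ran' -> 2
  'big' -> 0
  'her' -> 1
  'her' -> 1
  'ran' -> 2
  'cat' -> 3

Encoded: [2, 0, 1, 1, 2, 3]


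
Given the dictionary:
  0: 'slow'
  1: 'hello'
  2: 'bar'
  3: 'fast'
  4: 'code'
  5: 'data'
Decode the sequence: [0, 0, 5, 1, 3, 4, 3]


Look up each index in the dictionary:
  0 -> 'slow'
  0 -> 'slow'
  5 -> 'data'
  1 -> 'hello'
  3 -> 'fast'
  4 -> 'code'
  3 -> 'fast'

Decoded: "slow slow data hello fast code fast"


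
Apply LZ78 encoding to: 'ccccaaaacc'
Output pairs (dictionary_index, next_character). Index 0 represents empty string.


LZ78 encoding steps:
Dictionary: {0: ''}
Step 1: w='' (idx 0), next='c' -> output (0, 'c'), add 'c' as idx 1
Step 2: w='c' (idx 1), next='c' -> output (1, 'c'), add 'cc' as idx 2
Step 3: w='c' (idx 1), next='a' -> output (1, 'a'), add 'ca' as idx 3
Step 4: w='' (idx 0), next='a' -> output (0, 'a'), add 'a' as idx 4
Step 5: w='a' (idx 4), next='a' -> output (4, 'a'), add 'aa' as idx 5
Step 6: w='cc' (idx 2), end of input -> output (2, '')


Encoded: [(0, 'c'), (1, 'c'), (1, 'a'), (0, 'a'), (4, 'a'), (2, '')]


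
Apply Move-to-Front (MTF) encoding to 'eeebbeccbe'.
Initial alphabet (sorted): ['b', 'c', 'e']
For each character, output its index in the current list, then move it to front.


MTF encoding:
'e': index 2 in ['b', 'c', 'e'] -> ['e', 'b', 'c']
'e': index 0 in ['e', 'b', 'c'] -> ['e', 'b', 'c']
'e': index 0 in ['e', 'b', 'c'] -> ['e', 'b', 'c']
'b': index 1 in ['e', 'b', 'c'] -> ['b', 'e', 'c']
'b': index 0 in ['b', 'e', 'c'] -> ['b', 'e', 'c']
'e': index 1 in ['b', 'e', 'c'] -> ['e', 'b', 'c']
'c': index 2 in ['e', 'b', 'c'] -> ['c', 'e', 'b']
'c': index 0 in ['c', 'e', 'b'] -> ['c', 'e', 'b']
'b': index 2 in ['c', 'e', 'b'] -> ['b', 'c', 'e']
'e': index 2 in ['b', 'c', 'e'] -> ['e', 'b', 'c']


Output: [2, 0, 0, 1, 0, 1, 2, 0, 2, 2]


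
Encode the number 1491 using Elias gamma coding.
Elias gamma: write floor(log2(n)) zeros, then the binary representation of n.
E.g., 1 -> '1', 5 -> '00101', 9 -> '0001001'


num_bits = floor(log2(1491)) + 1 = 11
leading_zeros = num_bits - 1 = 10
binary(1491) = 10111010011

Elias gamma(1491) = '0000000000' + '10111010011' = 000000000010111010011 (21 bits)


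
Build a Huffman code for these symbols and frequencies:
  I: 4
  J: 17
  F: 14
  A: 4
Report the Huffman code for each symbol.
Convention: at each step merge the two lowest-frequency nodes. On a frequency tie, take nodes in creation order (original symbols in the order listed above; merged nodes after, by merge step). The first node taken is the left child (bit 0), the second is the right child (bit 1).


Huffman tree construction:
Step 1: Merge I(4) + A(4) = 8
Step 2: Merge (I+A)(8) + F(14) = 22
Step 3: Merge J(17) + ((I+A)+F)(22) = 39
Read each symbol's code off the tree from the root (left child = 0, right child = 1).

Codes:
  I: 100 (length 3)
  J: 0 (length 1)
  F: 11 (length 2)
  A: 101 (length 3)
Average code length: 69/39 = 1.7692 bits/symbol


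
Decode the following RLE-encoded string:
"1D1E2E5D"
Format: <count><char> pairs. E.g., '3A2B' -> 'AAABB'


Expanding each <count><char> pair:
  1D -> 'D'
  1E -> 'E'
  2E -> 'EE'
  5D -> 'DDDDD'

Decoded = DEEEDDDDD


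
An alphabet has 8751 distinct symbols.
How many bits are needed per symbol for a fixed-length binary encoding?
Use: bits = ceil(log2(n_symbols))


log2(8751) = 13.0952
Bracket: 2^13 = 8192 < 8751 <= 2^14 = 16384
So ceil(log2(8751)) = 14

bits = ceil(log2(8751)) = ceil(13.0952) = 14 bits


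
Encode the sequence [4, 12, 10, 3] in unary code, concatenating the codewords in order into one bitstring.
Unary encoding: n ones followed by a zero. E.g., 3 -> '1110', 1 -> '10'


Encode each number as n ones followed by a terminating 0:
  4 -> 11110 (5 bits)
  12 -> 1111111111110 (13 bits)
  10 -> 11111111110 (11 bits)
  3 -> 1110 (4 bits)
Total length = 5 + 13 + 11 + 4 = 33 bits.

Unary([4, 12, 10, 3]) = 111101111111111110111111111101110 (33 bits)


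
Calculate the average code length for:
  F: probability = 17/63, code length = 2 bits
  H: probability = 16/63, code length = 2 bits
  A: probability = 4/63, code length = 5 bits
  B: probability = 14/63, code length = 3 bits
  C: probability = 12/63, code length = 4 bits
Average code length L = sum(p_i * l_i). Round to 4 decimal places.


Weighted contributions p_i * l_i:
  F: (17/63) * 2 = 34/63
  H: (16/63) * 2 = 32/63
  A: (4/63) * 5 = 20/63
  B: (14/63) * 3 = 42/63
  C: (12/63) * 4 = 48/63
Sum = (34 + 32 + 20 + 42 + 48)/63 = 176/63

L = 176/63 = 2.7937 bits/symbol


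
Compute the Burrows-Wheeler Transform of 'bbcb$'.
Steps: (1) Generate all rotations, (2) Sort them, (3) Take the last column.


Rotations (sorted):
  0: $bbcb -> last char: b
  1: b$bbc -> last char: c
  2: bbcb$ -> last char: $
  3: bcb$b -> last char: b
  4: cb$bb -> last char: b


BWT = bc$bb


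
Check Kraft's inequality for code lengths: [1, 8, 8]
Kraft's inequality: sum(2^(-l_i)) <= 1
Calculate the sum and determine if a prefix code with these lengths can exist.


Sum = 2^(-1) + 2^(-8) + 2^(-8)
    = 0.5 + 0.00390625 + 0.00390625
    = 130/256 = 0.5078125
Since 0.5078125 <= 1, Kraft's inequality IS satisfied.
A prefix code with these lengths CAN exist.

Kraft sum = 0.5078125. Satisfied.


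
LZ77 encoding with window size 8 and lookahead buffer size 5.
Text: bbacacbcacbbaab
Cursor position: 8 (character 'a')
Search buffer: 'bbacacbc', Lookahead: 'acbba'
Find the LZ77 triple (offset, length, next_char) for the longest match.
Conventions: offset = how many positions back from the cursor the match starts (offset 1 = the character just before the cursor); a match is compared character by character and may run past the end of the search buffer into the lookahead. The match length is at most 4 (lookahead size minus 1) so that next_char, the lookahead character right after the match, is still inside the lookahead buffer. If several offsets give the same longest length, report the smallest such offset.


Try each offset into the search buffer:
  offset=1 (pos 7, char 'c'): match length 0
  offset=2 (pos 6, char 'b'): match length 0
  offset=3 (pos 5, char 'c'): match length 0
  offset=4 (pos 4, char 'a'): match length 3
  offset=5 (pos 3, char 'c'): match length 0
  offset=6 (pos 2, char 'a'): match length 2
  offset=7 (pos 1, char 'b'): match length 0
  offset=8 (pos 0, char 'b'): match length 0
Longest match has length 3 at offset 4.
next_char = character at position 8 + 3 = 11 -> 'b'

Best match: offset=4, length=3 (matching 'acb' starting at position 4)
LZ77 triple: (4, 3, 'b')


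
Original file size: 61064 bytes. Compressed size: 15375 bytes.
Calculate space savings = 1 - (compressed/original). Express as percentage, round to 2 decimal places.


ratio = compressed/original = 15375/61064 = 0.251785
savings = 1 - ratio = 1 - 0.251785 = 0.748215
as a percentage: 0.748215 * 100 = 74.82%

Space savings = 1 - 15375/61064 = 74.82%


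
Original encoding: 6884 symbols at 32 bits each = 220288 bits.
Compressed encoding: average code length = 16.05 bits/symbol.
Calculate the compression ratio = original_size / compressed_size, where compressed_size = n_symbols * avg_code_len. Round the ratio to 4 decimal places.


original_size = n_symbols * orig_bits = 6884 * 32 = 220288 bits
compressed_size = n_symbols * avg_code_len = 6884 * 16.05 = 110488.2 bits
ratio = original_size / compressed_size = 220288 / 110488.2 = 1.9938

Compression ratio = 1.9938


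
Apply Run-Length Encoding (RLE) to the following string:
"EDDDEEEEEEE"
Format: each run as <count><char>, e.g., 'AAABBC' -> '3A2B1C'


Scanning runs left to right:
  i=0: run of 'E' x 1 -> '1E'
  i=1: run of 'D' x 3 -> '3D'
  i=4: run of 'E' x 7 -> '7E'

RLE = 1E3D7E


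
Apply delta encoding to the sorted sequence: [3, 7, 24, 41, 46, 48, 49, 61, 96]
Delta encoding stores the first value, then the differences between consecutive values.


First value: 3
Deltas:
  7 - 3 = 4
  24 - 7 = 17
  41 - 24 = 17
  46 - 41 = 5
  48 - 46 = 2
  49 - 48 = 1
  61 - 49 = 12
  96 - 61 = 35


Delta encoded: [3, 4, 17, 17, 5, 2, 1, 12, 35]


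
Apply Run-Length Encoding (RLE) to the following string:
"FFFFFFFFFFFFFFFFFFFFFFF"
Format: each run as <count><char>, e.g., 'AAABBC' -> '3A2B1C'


Scanning runs left to right:
  i=0: run of 'F' x 23 -> '23F'

RLE = 23F


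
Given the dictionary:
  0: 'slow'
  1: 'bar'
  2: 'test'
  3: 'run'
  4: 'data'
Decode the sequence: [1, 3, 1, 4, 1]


Look up each index in the dictionary:
  1 -> 'bar'
  3 -> 'run'
  1 -> 'bar'
  4 -> 'data'
  1 -> 'bar'

Decoded: "bar run bar data bar"


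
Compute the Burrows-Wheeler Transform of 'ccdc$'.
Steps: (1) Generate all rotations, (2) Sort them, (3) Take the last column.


Rotations (sorted):
  0: $ccdc -> last char: c
  1: c$ccd -> last char: d
  2: ccdc$ -> last char: $
  3: cdc$c -> last char: c
  4: dc$cc -> last char: c


BWT = cd$cc


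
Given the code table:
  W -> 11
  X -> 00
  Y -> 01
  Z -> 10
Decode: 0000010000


Decoding:
00 -> X
00 -> X
01 -> Y
00 -> X
00 -> X


Result: XXYXX


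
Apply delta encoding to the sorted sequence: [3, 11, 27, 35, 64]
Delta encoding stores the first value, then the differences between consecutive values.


First value: 3
Deltas:
  11 - 3 = 8
  27 - 11 = 16
  35 - 27 = 8
  64 - 35 = 29


Delta encoded: [3, 8, 16, 8, 29]


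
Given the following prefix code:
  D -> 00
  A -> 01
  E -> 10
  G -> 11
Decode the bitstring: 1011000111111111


Decoding step by step:
Bits 10 -> E
Bits 11 -> G
Bits 00 -> D
Bits 01 -> A
Bits 11 -> G
Bits 11 -> G
Bits 11 -> G
Bits 11 -> G


Decoded message: EGDAGGGG


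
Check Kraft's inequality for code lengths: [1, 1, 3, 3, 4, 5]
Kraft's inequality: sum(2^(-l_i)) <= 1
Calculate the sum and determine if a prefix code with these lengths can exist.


Sum = 2^(-1) + 2^(-1) + 2^(-3) + 2^(-3) + 2^(-4) + 2^(-5)
    = 0.5 + 0.5 + 0.125 + 0.125 + 0.0625 + 0.03125
    = 43/32 = 1.34375
Since 1.34375 > 1, Kraft's inequality is NOT satisfied.
A prefix code with these lengths CANNOT exist.

Kraft sum = 1.34375. Not satisfied.


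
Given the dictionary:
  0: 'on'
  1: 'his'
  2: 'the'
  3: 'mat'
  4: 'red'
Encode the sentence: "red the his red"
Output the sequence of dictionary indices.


Look up each word in the dictionary:
  'red' -> 4
  'the' -> 2
  'his' -> 1
  'red' -> 4

Encoded: [4, 2, 1, 4]


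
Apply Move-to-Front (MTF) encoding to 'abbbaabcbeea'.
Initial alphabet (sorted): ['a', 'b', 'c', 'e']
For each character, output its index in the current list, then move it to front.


MTF encoding:
'a': index 0 in ['a', 'b', 'c', 'e'] -> ['a', 'b', 'c', 'e']
'b': index 1 in ['a', 'b', 'c', 'e'] -> ['b', 'a', 'c', 'e']
'b': index 0 in ['b', 'a', 'c', 'e'] -> ['b', 'a', 'c', 'e']
'b': index 0 in ['b', 'a', 'c', 'e'] -> ['b', 'a', 'c', 'e']
'a': index 1 in ['b', 'a', 'c', 'e'] -> ['a', 'b', 'c', 'e']
'a': index 0 in ['a', 'b', 'c', 'e'] -> ['a', 'b', 'c', 'e']
'b': index 1 in ['a', 'b', 'c', 'e'] -> ['b', 'a', 'c', 'e']
'c': index 2 in ['b', 'a', 'c', 'e'] -> ['c', 'b', 'a', 'e']
'b': index 1 in ['c', 'b', 'a', 'e'] -> ['b', 'c', 'a', 'e']
'e': index 3 in ['b', 'c', 'a', 'e'] -> ['e', 'b', 'c', 'a']
'e': index 0 in ['e', 'b', 'c', 'a'] -> ['e', 'b', 'c', 'a']
'a': index 3 in ['e', 'b', 'c', 'a'] -> ['a', 'e', 'b', 'c']


Output: [0, 1, 0, 0, 1, 0, 1, 2, 1, 3, 0, 3]


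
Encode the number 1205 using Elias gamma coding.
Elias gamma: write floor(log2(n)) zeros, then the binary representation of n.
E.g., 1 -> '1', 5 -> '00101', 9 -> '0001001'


num_bits = floor(log2(1205)) + 1 = 11
leading_zeros = num_bits - 1 = 10
binary(1205) = 10010110101

Elias gamma(1205) = '0000000000' + '10010110101' = 000000000010010110101 (21 bits)


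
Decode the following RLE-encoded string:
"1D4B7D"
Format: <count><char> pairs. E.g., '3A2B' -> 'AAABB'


Expanding each <count><char> pair:
  1D -> 'D'
  4B -> 'BBBB'
  7D -> 'DDDDDDD'

Decoded = DBBBBDDDDDDD


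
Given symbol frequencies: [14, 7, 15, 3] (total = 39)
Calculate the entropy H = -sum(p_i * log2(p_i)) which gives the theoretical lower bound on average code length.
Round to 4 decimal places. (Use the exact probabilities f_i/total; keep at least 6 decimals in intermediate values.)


Per-symbol terms -p_i * log2(p_i) with p_i = f_i/39:
  p = 14/39 = 0.358974: log2(p) = -1.478047, -p*log2(p) = 0.530581
  p = 7/39 = 0.179487: log2(p) = -2.478047, -p*log2(p) = 0.444778
  p = 15/39 = 0.384615: log2(p) = -1.378512, -p*log2(p) = 0.530197
  p = 3/39 = 0.076923: log2(p) = -3.700440, -p*log2(p) = 0.284649
H = 0.530581 + 0.444778 + 0.530197 + 0.284649 = 1.790205

H = 1.7902 bits/symbol


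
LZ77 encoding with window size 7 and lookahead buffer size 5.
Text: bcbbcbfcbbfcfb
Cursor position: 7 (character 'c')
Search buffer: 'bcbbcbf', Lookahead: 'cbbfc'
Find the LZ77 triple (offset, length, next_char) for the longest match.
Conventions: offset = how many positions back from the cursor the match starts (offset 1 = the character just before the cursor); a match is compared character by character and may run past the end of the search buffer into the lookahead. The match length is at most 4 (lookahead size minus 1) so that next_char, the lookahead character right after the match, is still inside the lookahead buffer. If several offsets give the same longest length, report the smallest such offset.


Try each offset into the search buffer:
  offset=1 (pos 6, char 'f'): match length 0
  offset=2 (pos 5, char 'b'): match length 0
  offset=3 (pos 4, char 'c'): match length 2
  offset=4 (pos 3, char 'b'): match length 0
  offset=5 (pos 2, char 'b'): match length 0
  offset=6 (pos 1, char 'c'): match length 3
  offset=7 (pos 0, char 'b'): match length 0
Longest match has length 3 at offset 6.
next_char = character at position 7 + 3 = 10 -> 'f'

Best match: offset=6, length=3 (matching 'cbb' starting at position 1)
LZ77 triple: (6, 3, 'f')


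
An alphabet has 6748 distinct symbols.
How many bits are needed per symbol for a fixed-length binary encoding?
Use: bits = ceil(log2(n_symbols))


log2(6748) = 12.7202
Bracket: 2^12 = 4096 < 6748 <= 2^13 = 8192
So ceil(log2(6748)) = 13

bits = ceil(log2(6748)) = ceil(12.7202) = 13 bits


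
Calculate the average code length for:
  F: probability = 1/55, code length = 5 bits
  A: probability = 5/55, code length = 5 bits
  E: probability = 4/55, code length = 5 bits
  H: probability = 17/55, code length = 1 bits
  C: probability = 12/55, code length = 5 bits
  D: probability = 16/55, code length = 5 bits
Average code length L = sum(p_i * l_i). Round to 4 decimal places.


Weighted contributions p_i * l_i:
  F: (1/55) * 5 = 5/55
  A: (5/55) * 5 = 25/55
  E: (4/55) * 5 = 20/55
  H: (17/55) * 1 = 17/55
  C: (12/55) * 5 = 60/55
  D: (16/55) * 5 = 80/55
Sum = (5 + 25 + 20 + 17 + 60 + 80)/55 = 207/55

L = 207/55 = 3.7636 bits/symbol


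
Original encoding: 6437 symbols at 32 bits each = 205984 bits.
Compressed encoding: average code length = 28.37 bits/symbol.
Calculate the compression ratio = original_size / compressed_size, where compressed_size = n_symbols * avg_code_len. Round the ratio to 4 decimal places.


original_size = n_symbols * orig_bits = 6437 * 32 = 205984 bits
compressed_size = n_symbols * avg_code_len = 6437 * 28.37 = 182617.69 bits
ratio = original_size / compressed_size = 205984 / 182617.69 = 1.128

Compression ratio = 1.128


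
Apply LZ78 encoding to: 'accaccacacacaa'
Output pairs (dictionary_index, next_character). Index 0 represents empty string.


LZ78 encoding steps:
Dictionary: {0: ''}
Step 1: w='' (idx 0), next='a' -> output (0, 'a'), add 'a' as idx 1
Step 2: w='' (idx 0), next='c' -> output (0, 'c'), add 'c' as idx 2
Step 3: w='c' (idx 2), next='a' -> output (2, 'a'), add 'ca' as idx 3
Step 4: w='c' (idx 2), next='c' -> output (2, 'c'), add 'cc' as idx 4
Step 5: w='a' (idx 1), next='c' -> output (1, 'c'), add 'ac' as idx 5
Step 6: w='ac' (idx 5), next='a' -> output (5, 'a'), add 'aca' as idx 6
Step 7: w='ca' (idx 3), next='a' -> output (3, 'a'), add 'caa' as idx 7


Encoded: [(0, 'a'), (0, 'c'), (2, 'a'), (2, 'c'), (1, 'c'), (5, 'a'), (3, 'a')]


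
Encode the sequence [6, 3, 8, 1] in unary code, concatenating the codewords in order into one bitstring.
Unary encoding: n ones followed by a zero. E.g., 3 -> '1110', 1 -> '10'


Encode each number as n ones followed by a terminating 0:
  6 -> 1111110 (7 bits)
  3 -> 1110 (4 bits)
  8 -> 111111110 (9 bits)
  1 -> 10 (2 bits)
Total length = 7 + 4 + 9 + 2 = 22 bits.

Unary([6, 3, 8, 1]) = 1111110111011111111010 (22 bits)


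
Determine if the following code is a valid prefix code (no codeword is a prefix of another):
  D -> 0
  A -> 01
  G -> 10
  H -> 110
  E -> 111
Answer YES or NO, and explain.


Checking each pair (does one codeword prefix another?):
  D='0' vs A='01': prefix -- VIOLATION

NO -- this is NOT a valid prefix code. D (0) is a prefix of A (01).


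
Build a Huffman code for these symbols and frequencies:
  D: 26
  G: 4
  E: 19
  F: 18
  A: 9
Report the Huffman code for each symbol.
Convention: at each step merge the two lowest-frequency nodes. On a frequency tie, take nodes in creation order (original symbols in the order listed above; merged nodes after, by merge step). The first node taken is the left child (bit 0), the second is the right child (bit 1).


Huffman tree construction:
Step 1: Merge G(4) + A(9) = 13
Step 2: Merge (G+A)(13) + F(18) = 31
Step 3: Merge E(19) + D(26) = 45
Step 4: Merge ((G+A)+F)(31) + (E+D)(45) = 76
Read each symbol's code off the tree from the root (left child = 0, right child = 1).

Codes:
  D: 11 (length 2)
  G: 000 (length 3)
  E: 10 (length 2)
  F: 01 (length 2)
  A: 001 (length 3)
Average code length: 165/76 = 2.1711 bits/symbol


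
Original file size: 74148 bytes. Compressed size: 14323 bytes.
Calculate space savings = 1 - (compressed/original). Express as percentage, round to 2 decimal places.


ratio = compressed/original = 14323/74148 = 0.193168
savings = 1 - ratio = 1 - 0.193168 = 0.806832
as a percentage: 0.806832 * 100 = 80.68%

Space savings = 1 - 14323/74148 = 80.68%


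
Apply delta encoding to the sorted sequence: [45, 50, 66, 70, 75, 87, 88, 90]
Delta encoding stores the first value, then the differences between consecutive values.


First value: 45
Deltas:
  50 - 45 = 5
  66 - 50 = 16
  70 - 66 = 4
  75 - 70 = 5
  87 - 75 = 12
  88 - 87 = 1
  90 - 88 = 2


Delta encoded: [45, 5, 16, 4, 5, 12, 1, 2]


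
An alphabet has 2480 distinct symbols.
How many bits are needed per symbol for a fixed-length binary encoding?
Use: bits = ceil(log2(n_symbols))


log2(2480) = 11.2761
Bracket: 2^11 = 2048 < 2480 <= 2^12 = 4096
So ceil(log2(2480)) = 12

bits = ceil(log2(2480)) = ceil(11.2761) = 12 bits


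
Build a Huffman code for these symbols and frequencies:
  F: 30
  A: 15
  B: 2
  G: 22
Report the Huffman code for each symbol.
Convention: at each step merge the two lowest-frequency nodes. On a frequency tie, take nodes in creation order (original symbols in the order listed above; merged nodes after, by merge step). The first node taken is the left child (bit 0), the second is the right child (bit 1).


Huffman tree construction:
Step 1: Merge B(2) + A(15) = 17
Step 2: Merge (B+A)(17) + G(22) = 39
Step 3: Merge F(30) + ((B+A)+G)(39) = 69
Read each symbol's code off the tree from the root (left child = 0, right child = 1).

Codes:
  F: 0 (length 1)
  A: 101 (length 3)
  B: 100 (length 3)
  G: 11 (length 2)
Average code length: 125/69 = 1.8116 bits/symbol


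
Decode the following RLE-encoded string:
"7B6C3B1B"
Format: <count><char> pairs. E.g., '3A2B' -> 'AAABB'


Expanding each <count><char> pair:
  7B -> 'BBBBBBB'
  6C -> 'CCCCCC'
  3B -> 'BBB'
  1B -> 'B'

Decoded = BBBBBBBCCCCCCBBBB


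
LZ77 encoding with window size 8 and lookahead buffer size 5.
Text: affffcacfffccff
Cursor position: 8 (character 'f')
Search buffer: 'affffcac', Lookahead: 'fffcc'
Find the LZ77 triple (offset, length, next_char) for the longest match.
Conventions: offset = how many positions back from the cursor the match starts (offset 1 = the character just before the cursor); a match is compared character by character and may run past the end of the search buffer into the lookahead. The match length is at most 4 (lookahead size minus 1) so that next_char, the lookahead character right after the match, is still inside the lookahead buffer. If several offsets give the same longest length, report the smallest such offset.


Try each offset into the search buffer:
  offset=1 (pos 7, char 'c'): match length 0
  offset=2 (pos 6, char 'a'): match length 0
  offset=3 (pos 5, char 'c'): match length 0
  offset=4 (pos 4, char 'f'): match length 1
  offset=5 (pos 3, char 'f'): match length 2
  offset=6 (pos 2, char 'f'): match length 4
  offset=7 (pos 1, char 'f'): match length 3
  offset=8 (pos 0, char 'a'): match length 0
Longest match has length 4 at offset 6.
next_char = character at position 8 + 4 = 12 -> 'c'

Best match: offset=6, length=4 (matching 'fffc' starting at position 2)
LZ77 triple: (6, 4, 'c')


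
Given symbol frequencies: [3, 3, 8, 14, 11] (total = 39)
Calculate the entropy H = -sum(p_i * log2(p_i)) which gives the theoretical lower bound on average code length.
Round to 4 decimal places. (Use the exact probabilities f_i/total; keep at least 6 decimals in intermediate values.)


Per-symbol terms -p_i * log2(p_i) with p_i = f_i/39:
  p = 3/39 = 0.076923: log2(p) = -3.700440, -p*log2(p) = 0.284649
  p = 3/39 = 0.076923: log2(p) = -3.700440, -p*log2(p) = 0.284649
  p = 8/39 = 0.205128: log2(p) = -2.285402, -p*log2(p) = 0.468800
  p = 14/39 = 0.358974: log2(p) = -1.478047, -p*log2(p) = 0.530581
  p = 11/39 = 0.282051: log2(p) = -1.825971, -p*log2(p) = 0.515017
H = 0.284649 + 0.284649 + 0.468800 + 0.530581 + 0.515017 = 2.083696

H = 2.0837 bits/symbol


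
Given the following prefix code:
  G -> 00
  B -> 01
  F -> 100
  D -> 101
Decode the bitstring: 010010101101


Decoding step by step:
Bits 01 -> B
Bits 00 -> G
Bits 101 -> D
Bits 01 -> B
Bits 101 -> D


Decoded message: BGDBD


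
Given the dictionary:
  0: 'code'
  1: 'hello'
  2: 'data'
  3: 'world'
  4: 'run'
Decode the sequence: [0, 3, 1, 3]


Look up each index in the dictionary:
  0 -> 'code'
  3 -> 'world'
  1 -> 'hello'
  3 -> 'world'

Decoded: "code world hello world"


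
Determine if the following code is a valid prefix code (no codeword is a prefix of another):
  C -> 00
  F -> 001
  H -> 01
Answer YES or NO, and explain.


Checking each pair (does one codeword prefix another?):
  C='00' vs F='001': prefix -- VIOLATION

NO -- this is NOT a valid prefix code. C (00) is a prefix of F (001).


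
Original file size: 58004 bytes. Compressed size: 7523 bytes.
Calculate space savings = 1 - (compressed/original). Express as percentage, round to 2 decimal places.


ratio = compressed/original = 7523/58004 = 0.129698
savings = 1 - ratio = 1 - 0.129698 = 0.870302
as a percentage: 0.870302 * 100 = 87.03%

Space savings = 1 - 7523/58004 = 87.03%


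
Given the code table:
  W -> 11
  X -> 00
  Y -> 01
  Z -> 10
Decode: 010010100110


Decoding:
01 -> Y
00 -> X
10 -> Z
10 -> Z
01 -> Y
10 -> Z


Result: YXZZYZ


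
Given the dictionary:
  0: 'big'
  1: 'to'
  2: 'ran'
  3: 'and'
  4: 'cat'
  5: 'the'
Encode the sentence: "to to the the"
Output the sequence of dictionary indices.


Look up each word in the dictionary:
  'to' -> 1
  'to' -> 1
  'the' -> 5
  'the' -> 5

Encoded: [1, 1, 5, 5]


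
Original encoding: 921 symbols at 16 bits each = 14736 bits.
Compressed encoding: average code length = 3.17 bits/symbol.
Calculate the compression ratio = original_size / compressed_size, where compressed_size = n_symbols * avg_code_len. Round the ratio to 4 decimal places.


original_size = n_symbols * orig_bits = 921 * 16 = 14736 bits
compressed_size = n_symbols * avg_code_len = 921 * 3.17 = 2919.57 bits
ratio = original_size / compressed_size = 14736 / 2919.57 = 5.0473

Compression ratio = 5.0473


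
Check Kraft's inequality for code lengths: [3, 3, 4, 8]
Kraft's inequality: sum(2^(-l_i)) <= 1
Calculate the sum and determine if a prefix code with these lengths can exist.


Sum = 2^(-3) + 2^(-3) + 2^(-4) + 2^(-8)
    = 0.125 + 0.125 + 0.0625 + 0.00390625
    = 81/256 = 0.31640625
Since 0.31640625 <= 1, Kraft's inequality IS satisfied.
A prefix code with these lengths CAN exist.

Kraft sum = 0.31640625. Satisfied.


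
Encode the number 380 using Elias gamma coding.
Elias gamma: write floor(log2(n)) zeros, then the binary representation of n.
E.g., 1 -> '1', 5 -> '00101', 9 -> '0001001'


num_bits = floor(log2(380)) + 1 = 9
leading_zeros = num_bits - 1 = 8
binary(380) = 101111100

Elias gamma(380) = '00000000' + '101111100' = 00000000101111100 (17 bits)


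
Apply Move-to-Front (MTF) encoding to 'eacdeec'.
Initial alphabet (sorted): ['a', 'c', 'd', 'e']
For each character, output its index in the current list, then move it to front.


MTF encoding:
'e': index 3 in ['a', 'c', 'd', 'e'] -> ['e', 'a', 'c', 'd']
'a': index 1 in ['e', 'a', 'c', 'd'] -> ['a', 'e', 'c', 'd']
'c': index 2 in ['a', 'e', 'c', 'd'] -> ['c', 'a', 'e', 'd']
'd': index 3 in ['c', 'a', 'e', 'd'] -> ['d', 'c', 'a', 'e']
'e': index 3 in ['d', 'c', 'a', 'e'] -> ['e', 'd', 'c', 'a']
'e': index 0 in ['e', 'd', 'c', 'a'] -> ['e', 'd', 'c', 'a']
'c': index 2 in ['e', 'd', 'c', 'a'] -> ['c', 'e', 'd', 'a']


Output: [3, 1, 2, 3, 3, 0, 2]


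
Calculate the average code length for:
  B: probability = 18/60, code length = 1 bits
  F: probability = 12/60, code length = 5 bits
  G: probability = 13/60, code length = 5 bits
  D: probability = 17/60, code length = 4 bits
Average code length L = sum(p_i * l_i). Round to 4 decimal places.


Weighted contributions p_i * l_i:
  B: (18/60) * 1 = 18/60
  F: (12/60) * 5 = 60/60
  G: (13/60) * 5 = 65/60
  D: (17/60) * 4 = 68/60
Sum = (18 + 60 + 65 + 68)/60 = 211/60

L = 211/60 = 3.5167 bits/symbol


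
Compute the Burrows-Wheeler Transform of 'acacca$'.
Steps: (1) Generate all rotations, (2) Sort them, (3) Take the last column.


Rotations (sorted):
  0: $acacca -> last char: a
  1: a$acacc -> last char: c
  2: acacca$ -> last char: $
  3: acca$ac -> last char: c
  4: ca$acac -> last char: c
  5: cacca$a -> last char: a
  6: cca$aca -> last char: a


BWT = ac$ccaa


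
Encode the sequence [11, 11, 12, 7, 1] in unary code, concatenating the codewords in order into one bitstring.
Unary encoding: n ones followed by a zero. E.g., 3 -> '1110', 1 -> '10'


Encode each number as n ones followed by a terminating 0:
  11 -> 111111111110 (12 bits)
  11 -> 111111111110 (12 bits)
  12 -> 1111111111110 (13 bits)
  7 -> 11111110 (8 bits)
  1 -> 10 (2 bits)
Total length = 12 + 12 + 13 + 8 + 2 = 47 bits.

Unary([11, 11, 12, 7, 1]) = 11111111111011111111111011111111111101111111010 (47 bits)


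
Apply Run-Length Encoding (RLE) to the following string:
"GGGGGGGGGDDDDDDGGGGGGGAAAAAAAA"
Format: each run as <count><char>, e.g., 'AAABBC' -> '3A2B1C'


Scanning runs left to right:
  i=0: run of 'G' x 9 -> '9G'
  i=9: run of 'D' x 6 -> '6D'
  i=15: run of 'G' x 7 -> '7G'
  i=22: run of 'A' x 8 -> '8A'

RLE = 9G6D7G8A


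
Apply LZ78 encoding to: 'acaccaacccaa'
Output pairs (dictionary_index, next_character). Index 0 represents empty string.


LZ78 encoding steps:
Dictionary: {0: ''}
Step 1: w='' (idx 0), next='a' -> output (0, 'a'), add 'a' as idx 1
Step 2: w='' (idx 0), next='c' -> output (0, 'c'), add 'c' as idx 2
Step 3: w='a' (idx 1), next='c' -> output (1, 'c'), add 'ac' as idx 3
Step 4: w='c' (idx 2), next='a' -> output (2, 'a'), add 'ca' as idx 4
Step 5: w='ac' (idx 3), next='c' -> output (3, 'c'), add 'acc' as idx 5
Step 6: w='ca' (idx 4), next='a' -> output (4, 'a'), add 'caa' as idx 6


Encoded: [(0, 'a'), (0, 'c'), (1, 'c'), (2, 'a'), (3, 'c'), (4, 'a')]


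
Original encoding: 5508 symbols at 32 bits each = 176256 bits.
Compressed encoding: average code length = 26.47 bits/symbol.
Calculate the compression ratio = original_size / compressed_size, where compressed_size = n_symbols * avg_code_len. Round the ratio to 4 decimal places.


original_size = n_symbols * orig_bits = 5508 * 32 = 176256 bits
compressed_size = n_symbols * avg_code_len = 5508 * 26.47 = 145796.76 bits
ratio = original_size / compressed_size = 176256 / 145796.76 = 1.2089

Compression ratio = 1.2089
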